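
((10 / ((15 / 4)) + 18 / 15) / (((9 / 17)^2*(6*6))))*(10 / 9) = 8381 / 19683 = 0.43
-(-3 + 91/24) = -19/24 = -0.79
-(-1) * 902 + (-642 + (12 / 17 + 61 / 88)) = 391053 / 1496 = 261.40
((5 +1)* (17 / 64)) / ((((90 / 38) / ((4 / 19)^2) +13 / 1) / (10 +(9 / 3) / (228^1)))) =38811 / 161576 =0.24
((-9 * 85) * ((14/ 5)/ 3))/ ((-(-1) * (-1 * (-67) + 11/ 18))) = -12852/ 1217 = -10.56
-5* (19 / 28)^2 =-1805 / 784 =-2.30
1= 1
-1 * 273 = -273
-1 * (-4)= 4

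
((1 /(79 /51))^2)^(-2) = 38950081 /6765201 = 5.76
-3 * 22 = -66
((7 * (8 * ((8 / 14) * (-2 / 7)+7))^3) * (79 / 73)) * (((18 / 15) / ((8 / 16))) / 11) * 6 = 21897471283200 / 13496021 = 1622513.13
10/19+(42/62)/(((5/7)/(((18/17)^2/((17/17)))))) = 1352882/851105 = 1.59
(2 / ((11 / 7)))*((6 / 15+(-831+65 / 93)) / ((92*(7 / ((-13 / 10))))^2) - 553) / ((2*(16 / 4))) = -666549630611 / 7576338000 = -87.98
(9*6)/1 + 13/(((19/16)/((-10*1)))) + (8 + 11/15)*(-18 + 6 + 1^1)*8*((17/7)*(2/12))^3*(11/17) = -233454251/2639385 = -88.45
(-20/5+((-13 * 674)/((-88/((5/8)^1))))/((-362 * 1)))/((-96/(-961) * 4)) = -510868561/48930816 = -10.44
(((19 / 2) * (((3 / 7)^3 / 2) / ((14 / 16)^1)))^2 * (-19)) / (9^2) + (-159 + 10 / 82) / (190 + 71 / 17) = -671801474222 / 780213932141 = -0.86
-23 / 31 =-0.74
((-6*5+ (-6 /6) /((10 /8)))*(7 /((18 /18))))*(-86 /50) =46354 /125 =370.83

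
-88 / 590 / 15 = -0.01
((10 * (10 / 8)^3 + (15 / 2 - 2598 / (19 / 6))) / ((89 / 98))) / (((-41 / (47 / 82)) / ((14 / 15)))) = 7776464101 / 682217040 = 11.40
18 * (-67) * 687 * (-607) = 502912854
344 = 344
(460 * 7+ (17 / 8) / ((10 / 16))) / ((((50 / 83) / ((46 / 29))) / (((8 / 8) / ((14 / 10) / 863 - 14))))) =-26552225639 / 43792175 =-606.32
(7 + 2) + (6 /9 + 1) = 32 /3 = 10.67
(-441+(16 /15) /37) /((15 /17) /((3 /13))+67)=-4160563 /668220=-6.23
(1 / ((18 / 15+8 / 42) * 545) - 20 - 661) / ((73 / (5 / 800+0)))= -10837413 / 185875520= -0.06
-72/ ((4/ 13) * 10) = -117/ 5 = -23.40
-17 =-17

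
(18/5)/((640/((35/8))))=63/2560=0.02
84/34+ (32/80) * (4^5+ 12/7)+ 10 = 50308/119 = 422.76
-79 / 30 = -2.63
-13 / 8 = -1.62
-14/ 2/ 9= -7/ 9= -0.78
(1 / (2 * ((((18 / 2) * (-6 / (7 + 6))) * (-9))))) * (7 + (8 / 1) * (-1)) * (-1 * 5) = 65 / 972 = 0.07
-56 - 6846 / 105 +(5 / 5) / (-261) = -158171 / 1305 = -121.20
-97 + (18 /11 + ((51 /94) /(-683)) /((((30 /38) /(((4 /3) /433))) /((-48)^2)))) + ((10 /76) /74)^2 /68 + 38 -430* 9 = -3927.37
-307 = -307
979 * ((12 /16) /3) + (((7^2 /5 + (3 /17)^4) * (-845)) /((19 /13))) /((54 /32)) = -533552762605 /171385092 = -3113.18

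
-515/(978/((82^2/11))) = -1731430/5379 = -321.89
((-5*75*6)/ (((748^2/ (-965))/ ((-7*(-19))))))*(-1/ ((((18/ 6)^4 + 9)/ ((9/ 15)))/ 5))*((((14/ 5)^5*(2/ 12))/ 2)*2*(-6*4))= 10354053192/ 874225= 11843.69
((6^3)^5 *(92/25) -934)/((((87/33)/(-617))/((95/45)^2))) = -105984323967208567694/58725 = -1804756474537395.79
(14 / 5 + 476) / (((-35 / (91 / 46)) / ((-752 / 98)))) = 835848 / 4025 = 207.66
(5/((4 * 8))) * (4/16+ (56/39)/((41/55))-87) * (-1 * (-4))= -2712665/51168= -53.01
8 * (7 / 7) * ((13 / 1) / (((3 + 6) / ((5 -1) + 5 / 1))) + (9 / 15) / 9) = 1568 / 15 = 104.53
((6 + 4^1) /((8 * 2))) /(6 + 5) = 5 /88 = 0.06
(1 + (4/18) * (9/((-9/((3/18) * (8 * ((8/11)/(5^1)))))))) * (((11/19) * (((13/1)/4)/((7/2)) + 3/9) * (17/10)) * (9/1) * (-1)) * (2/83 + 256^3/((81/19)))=-2419593589165991/57481650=-42093321.77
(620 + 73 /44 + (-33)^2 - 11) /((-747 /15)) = -373925 /10956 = -34.13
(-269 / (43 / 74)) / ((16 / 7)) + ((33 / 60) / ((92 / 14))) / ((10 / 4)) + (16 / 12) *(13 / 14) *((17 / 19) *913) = 63839771803 / 78922200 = 808.89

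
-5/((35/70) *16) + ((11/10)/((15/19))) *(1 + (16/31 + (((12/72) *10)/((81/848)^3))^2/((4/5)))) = 301157170363753327610443/47278704406919400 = 6369827.05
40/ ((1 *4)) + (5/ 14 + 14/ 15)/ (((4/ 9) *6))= 5871/ 560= 10.48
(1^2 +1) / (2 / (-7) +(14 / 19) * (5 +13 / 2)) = 266 / 1089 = 0.24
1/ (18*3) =1/ 54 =0.02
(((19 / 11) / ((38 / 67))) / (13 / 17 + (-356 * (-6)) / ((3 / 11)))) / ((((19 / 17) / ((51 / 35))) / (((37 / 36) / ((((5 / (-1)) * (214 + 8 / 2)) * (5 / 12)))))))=-12179327 / 10617073659500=-0.00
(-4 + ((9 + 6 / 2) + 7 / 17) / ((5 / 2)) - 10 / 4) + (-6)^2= 5859 / 170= 34.46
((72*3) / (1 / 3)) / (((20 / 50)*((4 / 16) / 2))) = 12960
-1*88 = -88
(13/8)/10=13/80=0.16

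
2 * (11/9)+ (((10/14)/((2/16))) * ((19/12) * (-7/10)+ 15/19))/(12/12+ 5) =5125/2394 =2.14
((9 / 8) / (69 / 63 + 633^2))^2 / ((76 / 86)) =1536003 / 172194539103131648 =0.00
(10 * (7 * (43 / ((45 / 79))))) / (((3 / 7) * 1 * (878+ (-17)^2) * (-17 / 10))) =-3329060 / 535653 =-6.21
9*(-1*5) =-45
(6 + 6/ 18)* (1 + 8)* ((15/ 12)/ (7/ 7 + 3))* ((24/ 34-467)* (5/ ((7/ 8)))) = -11295975/ 238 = -47462.08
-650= -650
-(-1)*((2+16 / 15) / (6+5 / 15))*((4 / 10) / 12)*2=46 / 1425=0.03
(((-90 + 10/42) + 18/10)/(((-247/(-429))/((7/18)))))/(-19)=50798/16245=3.13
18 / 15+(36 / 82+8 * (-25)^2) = 1025336 / 205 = 5001.64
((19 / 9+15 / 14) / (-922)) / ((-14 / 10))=2005 / 813204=0.00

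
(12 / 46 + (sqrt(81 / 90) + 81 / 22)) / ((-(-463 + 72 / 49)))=147*sqrt(10) / 226150 + 19551 / 2288638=0.01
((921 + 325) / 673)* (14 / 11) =17444 / 7403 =2.36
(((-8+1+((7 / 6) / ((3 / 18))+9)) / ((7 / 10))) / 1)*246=22140 / 7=3162.86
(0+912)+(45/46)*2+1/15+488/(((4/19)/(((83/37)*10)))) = 675426806/12765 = 52912.40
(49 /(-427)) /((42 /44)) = -22 /183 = -0.12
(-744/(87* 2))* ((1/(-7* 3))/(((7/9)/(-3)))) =-1116/1421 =-0.79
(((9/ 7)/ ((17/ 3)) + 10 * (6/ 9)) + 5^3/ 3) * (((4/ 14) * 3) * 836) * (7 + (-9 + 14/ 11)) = -21080576/ 833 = -25306.81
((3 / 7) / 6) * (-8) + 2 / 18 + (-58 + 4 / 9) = -3655 / 63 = -58.02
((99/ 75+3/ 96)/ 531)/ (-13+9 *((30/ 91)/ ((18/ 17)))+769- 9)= 98371/ 28984953600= 0.00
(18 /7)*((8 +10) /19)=324 /133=2.44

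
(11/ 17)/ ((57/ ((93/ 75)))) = 341/ 24225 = 0.01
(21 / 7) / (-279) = -1 / 93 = -0.01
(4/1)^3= 64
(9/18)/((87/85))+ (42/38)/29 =1741/3306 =0.53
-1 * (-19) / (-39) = -19 / 39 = -0.49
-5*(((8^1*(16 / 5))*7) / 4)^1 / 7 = -32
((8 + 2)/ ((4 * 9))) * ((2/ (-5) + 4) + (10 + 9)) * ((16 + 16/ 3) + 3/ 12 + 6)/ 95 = 37403/ 20520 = 1.82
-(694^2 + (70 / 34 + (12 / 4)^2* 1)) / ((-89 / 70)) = 6440000 / 17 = 378823.53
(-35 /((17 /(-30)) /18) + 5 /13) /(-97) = -11.47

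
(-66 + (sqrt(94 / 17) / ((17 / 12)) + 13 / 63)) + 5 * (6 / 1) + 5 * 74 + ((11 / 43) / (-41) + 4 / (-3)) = 12 * sqrt(1598) / 289 + 36971180 / 111069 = 334.53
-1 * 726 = -726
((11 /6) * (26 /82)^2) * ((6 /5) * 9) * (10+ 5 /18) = 68783 /3362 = 20.46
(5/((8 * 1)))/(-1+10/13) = -65/24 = -2.71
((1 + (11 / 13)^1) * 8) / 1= 192 / 13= 14.77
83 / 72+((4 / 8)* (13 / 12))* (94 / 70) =2369 / 1260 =1.88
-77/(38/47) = -3619/38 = -95.24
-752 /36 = -188 /9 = -20.89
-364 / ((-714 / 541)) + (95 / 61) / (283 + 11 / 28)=453904798 / 1645719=275.81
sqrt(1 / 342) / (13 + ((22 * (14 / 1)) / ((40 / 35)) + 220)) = sqrt(38) / 57285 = 0.00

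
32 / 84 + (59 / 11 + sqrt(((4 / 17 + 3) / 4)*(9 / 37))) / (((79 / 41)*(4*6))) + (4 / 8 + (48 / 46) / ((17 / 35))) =41*sqrt(34595) / 795056 + 59847125 / 19027624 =3.15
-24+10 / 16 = -187 / 8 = -23.38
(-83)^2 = 6889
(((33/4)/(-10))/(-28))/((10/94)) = 1551/5600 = 0.28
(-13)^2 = 169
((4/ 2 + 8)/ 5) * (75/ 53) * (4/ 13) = 600/ 689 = 0.87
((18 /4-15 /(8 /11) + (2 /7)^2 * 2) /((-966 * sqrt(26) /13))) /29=0.00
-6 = -6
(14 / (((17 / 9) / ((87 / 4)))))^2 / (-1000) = -30041361 / 1156000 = -25.99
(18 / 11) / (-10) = -9 / 55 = -0.16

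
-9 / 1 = -9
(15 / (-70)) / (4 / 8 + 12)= -3 / 175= -0.02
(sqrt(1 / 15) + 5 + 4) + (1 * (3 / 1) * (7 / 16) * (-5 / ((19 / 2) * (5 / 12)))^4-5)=sqrt(15) / 15 + 956740 / 130321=7.60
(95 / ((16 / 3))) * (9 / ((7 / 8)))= 2565 / 14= 183.21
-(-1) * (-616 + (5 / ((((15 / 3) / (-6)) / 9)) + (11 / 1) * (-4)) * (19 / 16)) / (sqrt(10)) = -5859 * sqrt(10) / 80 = -231.60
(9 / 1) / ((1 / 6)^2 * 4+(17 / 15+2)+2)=1.72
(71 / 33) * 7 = 497 / 33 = 15.06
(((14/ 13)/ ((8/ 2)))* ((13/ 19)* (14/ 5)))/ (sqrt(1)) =49/ 95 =0.52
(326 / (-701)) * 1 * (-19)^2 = -117686 / 701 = -167.88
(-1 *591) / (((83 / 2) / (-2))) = 2364 / 83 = 28.48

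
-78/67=-1.16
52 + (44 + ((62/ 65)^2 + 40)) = 578444/ 4225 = 136.91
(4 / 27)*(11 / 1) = 44 / 27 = 1.63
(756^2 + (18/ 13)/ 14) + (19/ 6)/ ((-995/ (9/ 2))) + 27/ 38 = 3932984732577/ 6881420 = 571536.80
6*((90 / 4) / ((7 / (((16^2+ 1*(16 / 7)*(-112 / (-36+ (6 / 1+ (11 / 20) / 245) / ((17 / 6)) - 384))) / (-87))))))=-22331413760 / 392574189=-56.88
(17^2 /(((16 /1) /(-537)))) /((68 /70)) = -319515 /32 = -9984.84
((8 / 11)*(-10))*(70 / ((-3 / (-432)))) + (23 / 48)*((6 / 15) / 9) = -870911747 / 11880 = -73309.07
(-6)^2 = 36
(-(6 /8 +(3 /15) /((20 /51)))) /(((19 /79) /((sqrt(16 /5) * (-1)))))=9954 * sqrt(5) /2375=9.37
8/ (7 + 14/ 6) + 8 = 62/ 7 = 8.86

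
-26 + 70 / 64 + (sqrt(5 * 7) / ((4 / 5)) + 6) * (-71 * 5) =-1775 * sqrt(35) / 4 - 68957 / 32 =-4780.17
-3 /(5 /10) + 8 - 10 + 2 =-6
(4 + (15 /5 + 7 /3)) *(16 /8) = 56 /3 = 18.67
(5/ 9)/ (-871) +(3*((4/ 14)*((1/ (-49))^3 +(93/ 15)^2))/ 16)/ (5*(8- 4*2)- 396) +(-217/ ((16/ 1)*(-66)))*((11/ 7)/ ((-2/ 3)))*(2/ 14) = -8525512420339/ 113621262955200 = -0.08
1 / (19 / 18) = 18 / 19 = 0.95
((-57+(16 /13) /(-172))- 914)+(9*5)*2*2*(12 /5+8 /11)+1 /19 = -47672356 /116831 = -408.05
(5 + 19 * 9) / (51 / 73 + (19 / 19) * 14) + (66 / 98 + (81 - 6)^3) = 22181586836 / 52577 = 421887.65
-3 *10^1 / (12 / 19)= -95 / 2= -47.50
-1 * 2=-2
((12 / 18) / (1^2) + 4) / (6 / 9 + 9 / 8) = 112 / 43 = 2.60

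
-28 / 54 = -14 / 27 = -0.52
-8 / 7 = -1.14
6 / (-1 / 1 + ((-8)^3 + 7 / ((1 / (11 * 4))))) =-6 / 205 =-0.03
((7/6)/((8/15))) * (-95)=-3325/16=-207.81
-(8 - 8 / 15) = -112 / 15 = -7.47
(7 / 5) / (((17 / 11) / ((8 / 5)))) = 616 / 425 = 1.45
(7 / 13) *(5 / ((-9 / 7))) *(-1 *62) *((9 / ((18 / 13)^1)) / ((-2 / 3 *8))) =-7595 / 48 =-158.23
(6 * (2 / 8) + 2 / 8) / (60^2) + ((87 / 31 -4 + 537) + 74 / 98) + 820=29672895433 / 21873600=1356.56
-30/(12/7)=-35/2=-17.50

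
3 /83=0.04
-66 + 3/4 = -261/4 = -65.25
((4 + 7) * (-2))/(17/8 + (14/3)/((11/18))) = -1936/859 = -2.25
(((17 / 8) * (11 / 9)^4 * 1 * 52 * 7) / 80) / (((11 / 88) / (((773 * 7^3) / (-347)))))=-6005299453153 / 45533340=-131887.96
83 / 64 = 1.30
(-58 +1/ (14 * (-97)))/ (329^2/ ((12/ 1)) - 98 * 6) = -1602/ 232897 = -0.01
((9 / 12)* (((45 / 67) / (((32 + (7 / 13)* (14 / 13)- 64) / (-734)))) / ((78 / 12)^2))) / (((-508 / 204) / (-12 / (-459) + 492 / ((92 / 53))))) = -366082133 / 11546713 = -31.70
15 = 15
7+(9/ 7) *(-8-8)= -95/ 7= -13.57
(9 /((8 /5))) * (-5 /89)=-225 /712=-0.32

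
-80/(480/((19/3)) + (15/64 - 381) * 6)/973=48640/1306693269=0.00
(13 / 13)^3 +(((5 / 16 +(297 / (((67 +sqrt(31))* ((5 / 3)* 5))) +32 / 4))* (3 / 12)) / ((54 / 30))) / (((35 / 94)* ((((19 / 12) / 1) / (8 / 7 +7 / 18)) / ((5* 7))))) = 24067158397 / 213449040- 99781* sqrt(31) / 988190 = 112.19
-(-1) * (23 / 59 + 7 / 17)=804 / 1003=0.80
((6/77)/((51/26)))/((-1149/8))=-416/1504041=-0.00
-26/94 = -13/47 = -0.28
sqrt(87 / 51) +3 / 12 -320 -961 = -5123 / 4 +sqrt(493) / 17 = -1279.44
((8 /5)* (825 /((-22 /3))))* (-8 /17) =1440 /17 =84.71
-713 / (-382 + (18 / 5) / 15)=17825 / 9544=1.87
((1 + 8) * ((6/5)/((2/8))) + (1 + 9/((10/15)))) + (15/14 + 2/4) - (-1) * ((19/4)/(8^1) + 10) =78249/1120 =69.87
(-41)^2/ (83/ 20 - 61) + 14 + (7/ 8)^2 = -1077215/ 72768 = -14.80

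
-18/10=-9/5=-1.80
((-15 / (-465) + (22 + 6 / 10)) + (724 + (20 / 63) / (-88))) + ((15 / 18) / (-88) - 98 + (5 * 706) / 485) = 655.90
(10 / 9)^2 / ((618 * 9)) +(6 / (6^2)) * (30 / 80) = 226061 / 3604176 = 0.06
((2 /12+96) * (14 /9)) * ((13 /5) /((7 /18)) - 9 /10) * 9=7789.50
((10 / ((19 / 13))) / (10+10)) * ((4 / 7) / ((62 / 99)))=1287 / 4123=0.31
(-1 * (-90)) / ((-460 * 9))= -1 / 46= -0.02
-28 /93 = -0.30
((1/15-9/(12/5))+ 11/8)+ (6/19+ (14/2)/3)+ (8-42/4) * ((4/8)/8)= 561/3040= 0.18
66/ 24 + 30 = 32.75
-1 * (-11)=11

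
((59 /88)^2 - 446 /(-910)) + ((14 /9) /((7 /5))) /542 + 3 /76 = 160204386907 /163283440320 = 0.98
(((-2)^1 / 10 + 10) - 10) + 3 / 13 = 2 / 65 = 0.03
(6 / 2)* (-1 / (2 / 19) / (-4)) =57 / 8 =7.12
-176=-176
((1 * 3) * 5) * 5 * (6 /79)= 5.70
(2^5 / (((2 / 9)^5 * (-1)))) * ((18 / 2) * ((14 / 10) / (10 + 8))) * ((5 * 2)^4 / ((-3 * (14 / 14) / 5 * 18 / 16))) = 612360000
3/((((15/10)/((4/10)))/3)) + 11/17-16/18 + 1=2416/765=3.16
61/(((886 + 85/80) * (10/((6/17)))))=976/402135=0.00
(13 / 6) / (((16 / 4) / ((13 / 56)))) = 169 / 1344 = 0.13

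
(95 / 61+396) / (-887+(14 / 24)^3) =-41905728 / 93475973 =-0.45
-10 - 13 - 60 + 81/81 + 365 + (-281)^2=79244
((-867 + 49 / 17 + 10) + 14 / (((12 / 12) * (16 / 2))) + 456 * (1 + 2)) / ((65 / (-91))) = -245441 / 340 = -721.89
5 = 5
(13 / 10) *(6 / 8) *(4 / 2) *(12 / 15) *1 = 39 / 25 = 1.56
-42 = -42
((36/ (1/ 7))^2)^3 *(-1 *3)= -768288795144192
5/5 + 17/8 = 25/8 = 3.12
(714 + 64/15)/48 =5387/360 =14.96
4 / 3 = 1.33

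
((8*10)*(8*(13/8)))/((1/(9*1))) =9360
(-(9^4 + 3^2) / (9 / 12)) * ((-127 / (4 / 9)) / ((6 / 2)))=834390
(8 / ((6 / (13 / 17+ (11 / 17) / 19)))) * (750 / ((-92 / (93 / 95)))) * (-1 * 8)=9597600 / 141151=68.00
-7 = -7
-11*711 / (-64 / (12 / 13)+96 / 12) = 23463 / 184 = 127.52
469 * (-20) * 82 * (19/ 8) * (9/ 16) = -1027549.69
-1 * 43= -43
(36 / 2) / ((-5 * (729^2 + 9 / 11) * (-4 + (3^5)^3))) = -11 / 23300466136550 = -0.00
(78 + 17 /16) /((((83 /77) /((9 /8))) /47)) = 41202315 /10624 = 3878.23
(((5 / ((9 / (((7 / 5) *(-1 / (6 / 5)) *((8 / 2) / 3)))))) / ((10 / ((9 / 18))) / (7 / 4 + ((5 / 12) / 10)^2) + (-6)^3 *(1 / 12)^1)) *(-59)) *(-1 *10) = 20835850 / 269001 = 77.46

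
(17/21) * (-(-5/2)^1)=85/42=2.02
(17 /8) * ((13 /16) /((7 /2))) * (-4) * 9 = -1989 /112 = -17.76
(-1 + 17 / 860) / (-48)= 281 / 13760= 0.02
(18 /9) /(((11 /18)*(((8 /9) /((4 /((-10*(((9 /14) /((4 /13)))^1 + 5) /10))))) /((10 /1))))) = -90720 /4367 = -20.77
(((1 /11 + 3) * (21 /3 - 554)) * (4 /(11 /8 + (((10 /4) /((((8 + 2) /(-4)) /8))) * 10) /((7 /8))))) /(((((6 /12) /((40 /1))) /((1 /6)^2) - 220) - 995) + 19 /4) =-20829760 /335556177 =-0.06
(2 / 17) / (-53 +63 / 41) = -0.00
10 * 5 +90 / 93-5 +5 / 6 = 8705 / 186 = 46.80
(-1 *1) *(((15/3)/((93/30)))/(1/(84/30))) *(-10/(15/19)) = 5320/93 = 57.20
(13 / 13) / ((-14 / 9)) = -9 / 14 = -0.64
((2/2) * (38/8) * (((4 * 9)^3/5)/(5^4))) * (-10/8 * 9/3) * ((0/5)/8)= 0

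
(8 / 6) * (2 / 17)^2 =16 / 867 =0.02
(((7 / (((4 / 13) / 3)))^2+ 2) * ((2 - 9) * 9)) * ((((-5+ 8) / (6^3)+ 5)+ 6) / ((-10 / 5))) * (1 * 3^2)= 3724992999 / 256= 14550753.90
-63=-63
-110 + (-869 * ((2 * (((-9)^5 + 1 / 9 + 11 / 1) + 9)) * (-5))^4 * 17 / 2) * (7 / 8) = -5148434915490801955197100721710 / 6561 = -784702776328425842889361500.00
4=4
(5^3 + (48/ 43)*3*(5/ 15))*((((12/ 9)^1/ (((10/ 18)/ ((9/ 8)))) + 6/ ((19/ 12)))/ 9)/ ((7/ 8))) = 2971804/ 28595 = 103.93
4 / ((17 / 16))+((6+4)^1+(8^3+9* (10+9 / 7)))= 74653 / 119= 627.34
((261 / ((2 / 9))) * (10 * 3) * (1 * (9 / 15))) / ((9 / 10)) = 23490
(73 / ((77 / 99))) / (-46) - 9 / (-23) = -531 / 322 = -1.65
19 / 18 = 1.06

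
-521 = -521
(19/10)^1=19/10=1.90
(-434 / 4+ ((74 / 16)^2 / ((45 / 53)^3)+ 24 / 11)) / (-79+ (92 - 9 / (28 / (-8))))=-32050096799 / 6992568000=-4.58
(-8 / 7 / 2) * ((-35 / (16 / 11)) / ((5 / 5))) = 55 / 4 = 13.75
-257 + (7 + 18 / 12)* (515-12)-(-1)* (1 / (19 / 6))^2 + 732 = 3429933 / 722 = 4750.60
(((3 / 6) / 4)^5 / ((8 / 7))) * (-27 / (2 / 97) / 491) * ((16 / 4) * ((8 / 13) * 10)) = -91665 / 52289536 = -0.00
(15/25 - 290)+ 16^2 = -167/5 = -33.40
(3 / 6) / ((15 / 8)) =4 / 15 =0.27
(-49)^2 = 2401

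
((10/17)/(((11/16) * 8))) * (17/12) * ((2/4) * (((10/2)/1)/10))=5/132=0.04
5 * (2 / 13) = 10 / 13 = 0.77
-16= -16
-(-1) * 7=7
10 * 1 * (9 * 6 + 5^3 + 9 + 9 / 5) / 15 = 1898 / 15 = 126.53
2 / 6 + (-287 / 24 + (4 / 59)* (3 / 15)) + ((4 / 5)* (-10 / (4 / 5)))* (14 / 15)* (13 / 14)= -143569 / 7080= -20.28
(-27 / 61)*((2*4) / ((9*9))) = -8 / 183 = -0.04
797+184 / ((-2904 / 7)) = 289150 / 363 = 796.56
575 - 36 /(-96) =4603 /8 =575.38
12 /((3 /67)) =268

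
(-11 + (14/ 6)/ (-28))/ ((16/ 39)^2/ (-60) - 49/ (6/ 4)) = 0.34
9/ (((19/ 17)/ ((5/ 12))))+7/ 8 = 4.23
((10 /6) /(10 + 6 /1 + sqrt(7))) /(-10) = -8 /747 + sqrt(7) /1494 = -0.01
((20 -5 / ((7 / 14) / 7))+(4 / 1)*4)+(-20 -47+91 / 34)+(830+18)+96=28753 / 34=845.68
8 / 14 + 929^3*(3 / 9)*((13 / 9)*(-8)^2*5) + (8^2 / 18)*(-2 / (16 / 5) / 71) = 1657665356816528 / 13419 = 123531213713.13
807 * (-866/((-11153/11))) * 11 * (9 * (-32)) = -24353942976/11153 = -2183622.61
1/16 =0.06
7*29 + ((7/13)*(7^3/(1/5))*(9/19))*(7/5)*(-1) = -101122/247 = -409.40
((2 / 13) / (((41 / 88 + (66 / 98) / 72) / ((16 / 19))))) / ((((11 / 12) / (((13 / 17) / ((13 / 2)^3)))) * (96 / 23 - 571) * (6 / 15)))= -0.00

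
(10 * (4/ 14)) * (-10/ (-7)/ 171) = 200/ 8379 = 0.02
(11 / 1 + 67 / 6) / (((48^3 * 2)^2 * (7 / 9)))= 19 / 32614907904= 0.00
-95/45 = -19/9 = -2.11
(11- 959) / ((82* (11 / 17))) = -8058 / 451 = -17.87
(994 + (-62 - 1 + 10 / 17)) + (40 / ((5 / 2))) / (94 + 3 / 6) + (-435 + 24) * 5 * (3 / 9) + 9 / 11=8750069 / 35343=247.58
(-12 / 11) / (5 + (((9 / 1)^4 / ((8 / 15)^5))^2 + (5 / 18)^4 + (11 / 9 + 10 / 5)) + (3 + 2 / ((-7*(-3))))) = -0.00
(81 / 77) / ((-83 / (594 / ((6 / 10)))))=-7290 / 581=-12.55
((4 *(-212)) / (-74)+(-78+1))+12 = -53.54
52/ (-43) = -52/ 43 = -1.21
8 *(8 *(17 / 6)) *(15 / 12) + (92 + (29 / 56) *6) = 27029 / 84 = 321.77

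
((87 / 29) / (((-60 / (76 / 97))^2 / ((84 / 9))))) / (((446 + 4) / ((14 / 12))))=17689 / 1428991875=0.00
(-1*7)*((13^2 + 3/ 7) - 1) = -1179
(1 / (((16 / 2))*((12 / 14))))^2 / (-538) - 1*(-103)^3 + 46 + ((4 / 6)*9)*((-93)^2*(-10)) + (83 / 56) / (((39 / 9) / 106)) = 573869.26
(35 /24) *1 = 35 /24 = 1.46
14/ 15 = 0.93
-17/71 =-0.24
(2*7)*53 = 742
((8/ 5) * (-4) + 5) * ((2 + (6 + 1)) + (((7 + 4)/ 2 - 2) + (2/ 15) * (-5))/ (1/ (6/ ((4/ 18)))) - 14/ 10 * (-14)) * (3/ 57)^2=-7357/ 18050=-0.41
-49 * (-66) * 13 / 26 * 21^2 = 713097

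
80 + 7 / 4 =327 / 4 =81.75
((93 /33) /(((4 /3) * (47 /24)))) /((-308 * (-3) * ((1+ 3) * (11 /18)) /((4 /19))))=837 /8320081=0.00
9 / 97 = 0.09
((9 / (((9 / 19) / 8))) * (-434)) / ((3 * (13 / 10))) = -659680 / 39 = -16914.87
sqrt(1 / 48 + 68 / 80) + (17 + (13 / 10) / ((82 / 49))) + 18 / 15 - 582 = -461679 / 820 + sqrt(3135) / 60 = -562.09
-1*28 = -28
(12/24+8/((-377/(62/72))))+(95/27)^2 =7069639/549666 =12.86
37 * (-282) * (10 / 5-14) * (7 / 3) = 292152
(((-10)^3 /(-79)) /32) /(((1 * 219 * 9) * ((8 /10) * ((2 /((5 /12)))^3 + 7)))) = 78125 /36620265456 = 0.00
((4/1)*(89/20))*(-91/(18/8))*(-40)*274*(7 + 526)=37849413056/9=4205490339.56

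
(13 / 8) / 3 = 0.54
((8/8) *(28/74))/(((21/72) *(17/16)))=1.22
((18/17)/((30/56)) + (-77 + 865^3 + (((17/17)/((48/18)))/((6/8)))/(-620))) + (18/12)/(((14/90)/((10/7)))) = 668520867189863/1032920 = 647214563.75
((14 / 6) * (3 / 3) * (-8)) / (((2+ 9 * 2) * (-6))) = 0.16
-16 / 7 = -2.29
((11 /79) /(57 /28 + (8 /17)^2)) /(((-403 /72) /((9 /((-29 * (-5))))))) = -57679776 /84317906725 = -0.00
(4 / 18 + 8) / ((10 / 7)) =259 / 45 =5.76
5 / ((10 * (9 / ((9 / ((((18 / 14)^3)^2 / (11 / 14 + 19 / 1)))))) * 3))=4655539 / 6377292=0.73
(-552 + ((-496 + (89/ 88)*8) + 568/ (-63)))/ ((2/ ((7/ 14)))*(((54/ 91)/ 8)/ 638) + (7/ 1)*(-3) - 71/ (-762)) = 34803484495/ 693676068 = 50.17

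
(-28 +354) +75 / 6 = 677 / 2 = 338.50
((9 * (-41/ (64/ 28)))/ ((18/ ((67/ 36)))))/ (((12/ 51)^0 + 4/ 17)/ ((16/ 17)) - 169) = 19229/ 193176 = 0.10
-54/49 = -1.10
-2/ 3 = -0.67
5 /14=0.36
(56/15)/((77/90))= 48/11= 4.36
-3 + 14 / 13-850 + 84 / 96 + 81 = -80085 / 104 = -770.05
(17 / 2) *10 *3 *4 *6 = 6120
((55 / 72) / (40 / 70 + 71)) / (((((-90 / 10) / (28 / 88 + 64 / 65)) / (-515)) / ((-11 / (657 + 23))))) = -182413 / 14172288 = -0.01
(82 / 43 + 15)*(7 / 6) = 5089 / 258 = 19.72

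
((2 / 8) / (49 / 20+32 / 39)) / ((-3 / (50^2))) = -162500 / 2551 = -63.70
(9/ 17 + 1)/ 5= 26/ 85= 0.31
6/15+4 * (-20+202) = 3642/5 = 728.40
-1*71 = -71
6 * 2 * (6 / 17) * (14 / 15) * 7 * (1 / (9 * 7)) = 112 / 255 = 0.44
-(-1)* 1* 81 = 81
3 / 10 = 0.30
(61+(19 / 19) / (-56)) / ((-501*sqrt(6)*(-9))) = 3415*sqrt(6) / 1515024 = 0.01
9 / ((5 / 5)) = 9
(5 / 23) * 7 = 35 / 23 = 1.52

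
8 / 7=1.14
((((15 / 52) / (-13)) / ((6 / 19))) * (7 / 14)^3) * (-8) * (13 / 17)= 95 / 1768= 0.05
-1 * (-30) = 30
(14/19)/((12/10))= 35/57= 0.61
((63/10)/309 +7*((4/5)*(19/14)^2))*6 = 223539/3605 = 62.01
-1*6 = -6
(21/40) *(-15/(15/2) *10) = -21/2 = -10.50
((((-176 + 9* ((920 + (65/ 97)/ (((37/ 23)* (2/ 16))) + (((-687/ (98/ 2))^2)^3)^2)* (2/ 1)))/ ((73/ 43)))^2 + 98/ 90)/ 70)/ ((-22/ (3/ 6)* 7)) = -17355743111919046580488320.00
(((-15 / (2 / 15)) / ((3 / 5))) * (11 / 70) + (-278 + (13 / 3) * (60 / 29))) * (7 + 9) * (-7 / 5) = 969524 / 145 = 6686.37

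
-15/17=-0.88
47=47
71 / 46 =1.54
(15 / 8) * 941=1764.38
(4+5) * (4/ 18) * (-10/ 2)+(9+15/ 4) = 11/ 4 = 2.75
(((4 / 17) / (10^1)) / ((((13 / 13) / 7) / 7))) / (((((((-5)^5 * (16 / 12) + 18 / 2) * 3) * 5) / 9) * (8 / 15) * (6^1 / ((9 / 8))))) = -3969 / 67853120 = -0.00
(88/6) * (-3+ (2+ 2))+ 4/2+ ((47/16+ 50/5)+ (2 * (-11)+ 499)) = 506.60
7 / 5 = 1.40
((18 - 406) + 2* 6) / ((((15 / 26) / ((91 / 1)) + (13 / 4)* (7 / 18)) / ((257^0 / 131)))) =-32026176 / 14173283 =-2.26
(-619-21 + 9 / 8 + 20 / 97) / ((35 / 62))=-1131.36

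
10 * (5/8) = 25/4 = 6.25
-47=-47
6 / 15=2 / 5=0.40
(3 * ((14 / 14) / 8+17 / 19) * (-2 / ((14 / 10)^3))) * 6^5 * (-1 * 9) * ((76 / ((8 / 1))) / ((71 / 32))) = 16271280000 / 24353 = 668142.73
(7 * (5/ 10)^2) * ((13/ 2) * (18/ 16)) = 819/ 64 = 12.80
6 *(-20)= -120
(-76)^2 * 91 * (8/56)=75088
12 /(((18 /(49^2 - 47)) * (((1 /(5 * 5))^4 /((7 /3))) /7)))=90114062500 /9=10012673611.11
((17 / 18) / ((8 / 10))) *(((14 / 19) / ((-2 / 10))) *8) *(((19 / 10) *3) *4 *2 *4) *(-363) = 2303840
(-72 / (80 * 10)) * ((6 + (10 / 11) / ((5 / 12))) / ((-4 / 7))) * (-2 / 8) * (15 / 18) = -189 / 704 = -0.27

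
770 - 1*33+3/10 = 737.30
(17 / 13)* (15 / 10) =51 / 26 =1.96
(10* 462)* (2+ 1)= 13860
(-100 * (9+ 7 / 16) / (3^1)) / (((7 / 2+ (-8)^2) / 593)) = -2763.67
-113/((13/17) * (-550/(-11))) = -1921/650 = -2.96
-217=-217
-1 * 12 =-12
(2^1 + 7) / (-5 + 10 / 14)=-21 / 10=-2.10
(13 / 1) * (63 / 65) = 63 / 5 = 12.60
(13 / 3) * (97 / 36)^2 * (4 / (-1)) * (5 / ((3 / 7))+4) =-5748899 / 2916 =-1971.50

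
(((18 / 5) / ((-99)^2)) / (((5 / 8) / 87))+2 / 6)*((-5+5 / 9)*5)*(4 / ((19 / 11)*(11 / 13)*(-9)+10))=483808 / 44649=10.84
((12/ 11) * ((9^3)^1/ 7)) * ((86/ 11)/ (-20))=-188082/ 4235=-44.41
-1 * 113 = -113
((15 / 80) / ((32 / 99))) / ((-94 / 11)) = -3267 / 48128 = -0.07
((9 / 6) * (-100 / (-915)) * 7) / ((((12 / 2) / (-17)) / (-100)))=59500 / 183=325.14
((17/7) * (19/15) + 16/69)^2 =7091569/648025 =10.94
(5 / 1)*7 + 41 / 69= 2456 / 69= 35.59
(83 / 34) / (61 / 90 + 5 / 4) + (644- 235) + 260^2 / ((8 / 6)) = 301499461 / 5899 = 51110.27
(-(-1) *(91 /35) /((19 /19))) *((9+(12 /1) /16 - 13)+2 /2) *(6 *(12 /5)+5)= -113.49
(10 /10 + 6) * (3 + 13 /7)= 34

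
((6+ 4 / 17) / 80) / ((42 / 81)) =1431 / 9520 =0.15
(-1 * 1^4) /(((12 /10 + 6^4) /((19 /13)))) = -95 /84318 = -0.00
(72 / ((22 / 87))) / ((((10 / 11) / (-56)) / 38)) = -3332448 / 5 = -666489.60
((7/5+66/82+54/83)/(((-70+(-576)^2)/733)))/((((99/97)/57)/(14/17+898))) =5899495695056/18625126047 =316.75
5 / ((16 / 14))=35 / 8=4.38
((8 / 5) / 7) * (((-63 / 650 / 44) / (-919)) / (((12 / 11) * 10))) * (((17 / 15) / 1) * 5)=17 / 59735000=0.00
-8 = -8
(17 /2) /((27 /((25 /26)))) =425 /1404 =0.30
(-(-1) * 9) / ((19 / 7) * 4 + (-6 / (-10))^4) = 39375 / 48067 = 0.82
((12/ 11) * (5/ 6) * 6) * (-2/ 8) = -15/ 11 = -1.36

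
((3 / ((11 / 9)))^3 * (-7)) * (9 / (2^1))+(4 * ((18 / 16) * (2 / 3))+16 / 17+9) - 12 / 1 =-21037901 / 45254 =-464.88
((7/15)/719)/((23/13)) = 91/248055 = 0.00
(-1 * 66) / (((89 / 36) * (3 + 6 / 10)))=-660 / 89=-7.42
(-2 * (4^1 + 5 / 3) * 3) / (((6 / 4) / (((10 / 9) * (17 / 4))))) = -2890 / 27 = -107.04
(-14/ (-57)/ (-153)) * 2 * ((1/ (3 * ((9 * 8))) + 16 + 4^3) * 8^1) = -483868/ 235467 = -2.05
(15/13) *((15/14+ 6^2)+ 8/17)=134025/3094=43.32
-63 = -63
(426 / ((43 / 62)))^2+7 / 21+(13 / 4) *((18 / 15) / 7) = 146495032003 / 388290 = 377282.53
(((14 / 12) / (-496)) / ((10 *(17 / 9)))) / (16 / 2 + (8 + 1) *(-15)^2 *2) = -21 / 684341120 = -0.00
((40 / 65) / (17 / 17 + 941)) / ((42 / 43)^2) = 1849 / 2700243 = 0.00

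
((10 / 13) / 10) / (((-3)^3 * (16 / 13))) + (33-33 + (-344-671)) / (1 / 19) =-8331121 / 432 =-19285.00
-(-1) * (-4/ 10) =-2/ 5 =-0.40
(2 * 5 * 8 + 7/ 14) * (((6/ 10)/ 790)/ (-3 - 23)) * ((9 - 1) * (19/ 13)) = -9177/ 333775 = -0.03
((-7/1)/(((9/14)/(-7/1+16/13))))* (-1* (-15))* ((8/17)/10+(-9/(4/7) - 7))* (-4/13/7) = 940.36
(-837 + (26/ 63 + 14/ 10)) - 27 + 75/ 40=-2167987/ 2520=-860.31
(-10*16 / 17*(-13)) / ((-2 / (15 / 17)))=-15600 / 289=-53.98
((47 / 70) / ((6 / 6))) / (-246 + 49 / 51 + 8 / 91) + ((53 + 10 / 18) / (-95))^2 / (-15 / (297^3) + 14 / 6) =27900961651299831 / 209056322277464150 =0.13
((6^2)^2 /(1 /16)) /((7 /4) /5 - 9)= -414720 /173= -2397.23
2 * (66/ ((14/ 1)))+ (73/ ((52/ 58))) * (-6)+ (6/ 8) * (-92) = -49878/ 91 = -548.11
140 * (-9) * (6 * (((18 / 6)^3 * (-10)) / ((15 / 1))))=136080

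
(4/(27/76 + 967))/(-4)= -76/73519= -0.00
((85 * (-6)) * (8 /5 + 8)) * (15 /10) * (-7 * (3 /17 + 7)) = 368928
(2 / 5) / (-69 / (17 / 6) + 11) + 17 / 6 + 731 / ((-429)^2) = 1172834947 / 417773070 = 2.81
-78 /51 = -26 /17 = -1.53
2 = 2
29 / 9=3.22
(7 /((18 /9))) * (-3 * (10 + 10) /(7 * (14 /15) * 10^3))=-9 /280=-0.03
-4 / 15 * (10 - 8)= -8 / 15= -0.53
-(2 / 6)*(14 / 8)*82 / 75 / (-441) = 41 / 28350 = 0.00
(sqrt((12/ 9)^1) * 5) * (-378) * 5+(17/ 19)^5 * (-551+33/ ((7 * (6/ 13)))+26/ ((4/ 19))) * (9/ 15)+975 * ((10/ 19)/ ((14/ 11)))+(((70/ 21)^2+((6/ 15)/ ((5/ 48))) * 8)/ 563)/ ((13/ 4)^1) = 570090513592318/ 2195618885775 -6300 * sqrt(3) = -10652.27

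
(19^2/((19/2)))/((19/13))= 26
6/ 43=0.14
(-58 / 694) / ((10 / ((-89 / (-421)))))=-2581 / 1460870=-0.00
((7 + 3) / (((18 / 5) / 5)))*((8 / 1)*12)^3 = 12288000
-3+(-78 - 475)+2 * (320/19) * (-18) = -22084/19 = -1162.32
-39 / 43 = -0.91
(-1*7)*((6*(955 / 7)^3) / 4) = -26662771.68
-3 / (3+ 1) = -3 / 4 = -0.75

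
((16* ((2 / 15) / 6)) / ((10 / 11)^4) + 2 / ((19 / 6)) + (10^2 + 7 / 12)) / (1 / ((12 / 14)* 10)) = 872.02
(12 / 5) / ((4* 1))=3 / 5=0.60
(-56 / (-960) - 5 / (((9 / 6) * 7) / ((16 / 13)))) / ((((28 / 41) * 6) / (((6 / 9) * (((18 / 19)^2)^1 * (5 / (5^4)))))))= -708849 / 1149785000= -0.00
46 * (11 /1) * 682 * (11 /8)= 474501.50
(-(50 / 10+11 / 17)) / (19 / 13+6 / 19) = -23712 / 7463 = -3.18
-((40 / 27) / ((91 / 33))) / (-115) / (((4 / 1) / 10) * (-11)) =-20 / 18837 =-0.00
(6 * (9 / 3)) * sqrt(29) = 18 * sqrt(29) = 96.93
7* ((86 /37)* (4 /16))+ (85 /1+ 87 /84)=93347 /1036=90.10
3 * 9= 27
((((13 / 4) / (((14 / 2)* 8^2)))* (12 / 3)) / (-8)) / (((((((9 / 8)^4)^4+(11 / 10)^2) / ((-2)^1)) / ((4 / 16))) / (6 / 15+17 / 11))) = 1911775842795520 / 4222689453043089413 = 0.00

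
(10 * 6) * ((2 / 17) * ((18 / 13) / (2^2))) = 540 / 221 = 2.44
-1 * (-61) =61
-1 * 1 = -1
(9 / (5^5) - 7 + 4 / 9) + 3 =-99919 / 28125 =-3.55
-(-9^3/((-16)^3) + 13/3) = -4.51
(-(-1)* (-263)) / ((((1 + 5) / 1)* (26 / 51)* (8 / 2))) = -4471 / 208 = -21.50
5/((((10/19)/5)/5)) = 475/2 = 237.50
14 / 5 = 2.80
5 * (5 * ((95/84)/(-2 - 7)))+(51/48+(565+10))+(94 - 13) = 1977457/3024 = 653.92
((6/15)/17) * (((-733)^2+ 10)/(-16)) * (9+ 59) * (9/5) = -96713.82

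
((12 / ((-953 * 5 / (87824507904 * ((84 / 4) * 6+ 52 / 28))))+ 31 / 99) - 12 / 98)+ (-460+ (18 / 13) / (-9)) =-1699521237830272249 / 60099039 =-28278675767.68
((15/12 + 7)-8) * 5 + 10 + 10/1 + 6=109/4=27.25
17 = 17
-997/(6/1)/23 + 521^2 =37457861/138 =271433.78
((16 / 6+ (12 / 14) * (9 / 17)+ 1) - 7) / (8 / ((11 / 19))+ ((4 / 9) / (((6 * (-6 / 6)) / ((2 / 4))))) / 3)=-305316 / 1463819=-0.21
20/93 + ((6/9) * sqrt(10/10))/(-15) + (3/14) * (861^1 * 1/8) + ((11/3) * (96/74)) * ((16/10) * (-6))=-18525041/825840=-22.43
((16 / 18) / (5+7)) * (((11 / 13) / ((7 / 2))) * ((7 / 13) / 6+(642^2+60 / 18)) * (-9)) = -235759766 / 3549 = -66429.91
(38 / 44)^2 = 361 / 484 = 0.75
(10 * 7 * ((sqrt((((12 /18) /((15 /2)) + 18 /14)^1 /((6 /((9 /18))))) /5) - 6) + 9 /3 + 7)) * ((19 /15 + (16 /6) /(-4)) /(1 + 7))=sqrt(9093) /120 + 21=21.79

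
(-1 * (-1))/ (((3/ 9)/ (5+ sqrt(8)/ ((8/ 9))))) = 27 * sqrt(2)/ 4+ 15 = 24.55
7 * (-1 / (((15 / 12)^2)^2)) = -1792 / 625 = -2.87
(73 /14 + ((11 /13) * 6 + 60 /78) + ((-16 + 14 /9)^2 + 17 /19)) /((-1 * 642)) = -61788821 /179822916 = -0.34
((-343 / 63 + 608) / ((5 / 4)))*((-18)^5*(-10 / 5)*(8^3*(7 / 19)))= 32645070323712 / 95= 343632319196.97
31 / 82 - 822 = -67373 / 82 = -821.62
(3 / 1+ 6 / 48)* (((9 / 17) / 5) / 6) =15 / 272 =0.06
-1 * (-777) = 777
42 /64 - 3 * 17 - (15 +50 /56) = -14837 /224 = -66.24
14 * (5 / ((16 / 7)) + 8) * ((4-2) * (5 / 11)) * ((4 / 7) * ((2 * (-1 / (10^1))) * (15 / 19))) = -2445 / 209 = -11.70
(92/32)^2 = 529/64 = 8.27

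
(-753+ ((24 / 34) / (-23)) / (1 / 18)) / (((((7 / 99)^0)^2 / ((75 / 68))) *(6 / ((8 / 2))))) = -7365975 / 13294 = -554.08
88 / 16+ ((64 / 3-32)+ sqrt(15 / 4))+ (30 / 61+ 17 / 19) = -26287 / 6954+ sqrt(15) / 2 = -1.84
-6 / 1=-6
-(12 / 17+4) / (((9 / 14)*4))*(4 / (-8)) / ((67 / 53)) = 7420 / 10251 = 0.72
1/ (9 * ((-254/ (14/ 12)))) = -7/ 13716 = -0.00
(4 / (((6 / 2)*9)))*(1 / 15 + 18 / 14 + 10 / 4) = 1618 / 2835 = 0.57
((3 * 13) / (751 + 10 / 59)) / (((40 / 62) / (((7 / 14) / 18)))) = 23777 / 10636560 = 0.00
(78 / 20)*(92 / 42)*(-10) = -598 / 7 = -85.43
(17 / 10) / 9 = 0.19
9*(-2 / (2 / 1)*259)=-2331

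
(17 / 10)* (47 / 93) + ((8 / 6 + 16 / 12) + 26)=9153 / 310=29.53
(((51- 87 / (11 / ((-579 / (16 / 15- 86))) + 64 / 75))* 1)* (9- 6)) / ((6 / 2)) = 58119 / 3694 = 15.73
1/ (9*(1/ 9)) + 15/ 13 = 2.15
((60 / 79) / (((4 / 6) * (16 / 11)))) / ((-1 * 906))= -165 / 190864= -0.00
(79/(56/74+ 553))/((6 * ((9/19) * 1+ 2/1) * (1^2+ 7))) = 55537/46223184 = 0.00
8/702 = 4/351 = 0.01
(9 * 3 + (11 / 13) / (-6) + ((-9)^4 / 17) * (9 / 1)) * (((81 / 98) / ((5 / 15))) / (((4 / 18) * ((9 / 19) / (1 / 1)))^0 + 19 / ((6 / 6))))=375956397 / 866320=433.97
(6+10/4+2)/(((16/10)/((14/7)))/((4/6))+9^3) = 35/2434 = 0.01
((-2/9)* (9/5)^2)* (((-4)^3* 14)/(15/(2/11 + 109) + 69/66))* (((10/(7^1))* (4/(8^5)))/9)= 13211/1250120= 0.01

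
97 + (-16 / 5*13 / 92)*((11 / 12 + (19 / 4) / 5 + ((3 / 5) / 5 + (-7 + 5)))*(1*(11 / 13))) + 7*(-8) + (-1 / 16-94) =-7321921 / 138000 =-53.06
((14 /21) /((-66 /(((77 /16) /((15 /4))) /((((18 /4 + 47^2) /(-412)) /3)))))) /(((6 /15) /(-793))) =-571753 /39843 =-14.35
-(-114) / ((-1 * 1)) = -114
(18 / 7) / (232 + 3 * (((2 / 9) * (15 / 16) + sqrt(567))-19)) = 202320 / 11532031-31104 * sqrt(7) / 11532031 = 0.01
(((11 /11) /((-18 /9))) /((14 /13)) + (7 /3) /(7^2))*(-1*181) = 905 /12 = 75.42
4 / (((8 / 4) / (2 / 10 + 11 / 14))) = 69 / 35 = 1.97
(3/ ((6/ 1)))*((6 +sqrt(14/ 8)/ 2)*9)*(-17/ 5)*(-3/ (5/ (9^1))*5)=4131*sqrt(7)/ 40 +12393/ 5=2751.84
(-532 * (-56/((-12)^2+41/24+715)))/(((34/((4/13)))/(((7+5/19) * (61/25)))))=5.55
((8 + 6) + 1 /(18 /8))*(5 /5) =130 /9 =14.44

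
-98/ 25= -3.92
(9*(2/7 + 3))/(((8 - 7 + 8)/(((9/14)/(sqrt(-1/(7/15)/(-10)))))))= 69*sqrt(42)/98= 4.56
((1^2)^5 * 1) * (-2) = -2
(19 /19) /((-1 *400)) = -1 /400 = -0.00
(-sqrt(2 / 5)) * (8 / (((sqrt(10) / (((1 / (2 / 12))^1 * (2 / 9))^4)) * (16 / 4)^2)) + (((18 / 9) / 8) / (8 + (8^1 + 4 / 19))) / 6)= -128 / 405 - 19 * sqrt(10) / 36960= -0.32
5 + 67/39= 262/39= 6.72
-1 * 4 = -4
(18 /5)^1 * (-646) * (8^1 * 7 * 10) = -1302336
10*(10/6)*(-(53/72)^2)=-70225/7776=-9.03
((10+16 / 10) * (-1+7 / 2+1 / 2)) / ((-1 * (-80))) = 87 / 200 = 0.44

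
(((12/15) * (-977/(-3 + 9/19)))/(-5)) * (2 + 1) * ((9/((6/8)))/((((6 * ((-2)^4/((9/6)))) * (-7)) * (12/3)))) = 55689/44800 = 1.24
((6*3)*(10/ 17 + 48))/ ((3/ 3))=874.59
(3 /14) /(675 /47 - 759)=-47 /163324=-0.00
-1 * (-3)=3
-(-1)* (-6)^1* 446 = -2676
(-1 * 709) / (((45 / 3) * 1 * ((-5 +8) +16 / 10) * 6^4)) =-709 / 89424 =-0.01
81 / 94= 0.86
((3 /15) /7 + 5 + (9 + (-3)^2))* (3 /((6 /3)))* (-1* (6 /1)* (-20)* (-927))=-26897832 /7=-3842547.43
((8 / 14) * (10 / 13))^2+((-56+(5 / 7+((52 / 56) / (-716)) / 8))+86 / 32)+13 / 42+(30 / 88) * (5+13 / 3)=-48.91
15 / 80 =3 / 16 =0.19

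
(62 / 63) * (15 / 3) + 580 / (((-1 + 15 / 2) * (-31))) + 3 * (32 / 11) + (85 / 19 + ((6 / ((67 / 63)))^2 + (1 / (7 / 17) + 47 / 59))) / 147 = 760143591077809 / 68863577181399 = 11.04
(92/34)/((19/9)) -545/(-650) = 2.12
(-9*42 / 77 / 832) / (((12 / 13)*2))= -9 / 2816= -0.00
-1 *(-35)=35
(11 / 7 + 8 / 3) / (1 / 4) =356 / 21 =16.95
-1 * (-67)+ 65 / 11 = 802 / 11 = 72.91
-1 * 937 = -937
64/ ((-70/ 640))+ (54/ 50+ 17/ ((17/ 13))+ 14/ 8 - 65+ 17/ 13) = -5760347/ 9100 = -633.01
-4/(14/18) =-36/7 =-5.14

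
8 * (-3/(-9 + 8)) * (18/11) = 432/11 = 39.27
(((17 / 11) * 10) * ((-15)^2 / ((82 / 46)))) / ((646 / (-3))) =-77625 / 8569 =-9.06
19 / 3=6.33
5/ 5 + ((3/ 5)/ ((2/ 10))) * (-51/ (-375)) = 176/ 125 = 1.41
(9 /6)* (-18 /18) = -1.50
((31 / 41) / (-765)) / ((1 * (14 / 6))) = -31 / 73185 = -0.00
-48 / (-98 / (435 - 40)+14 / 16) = -151680 / 1981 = -76.57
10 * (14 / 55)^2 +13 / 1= 8257 / 605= 13.65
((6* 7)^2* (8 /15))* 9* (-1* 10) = -84672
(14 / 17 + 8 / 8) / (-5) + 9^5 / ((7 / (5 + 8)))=65248928 / 595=109662.06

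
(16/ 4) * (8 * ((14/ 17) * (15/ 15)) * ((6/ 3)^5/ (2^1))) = 421.65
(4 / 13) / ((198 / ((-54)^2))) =648 / 143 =4.53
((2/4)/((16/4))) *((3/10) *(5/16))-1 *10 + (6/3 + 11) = 771/256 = 3.01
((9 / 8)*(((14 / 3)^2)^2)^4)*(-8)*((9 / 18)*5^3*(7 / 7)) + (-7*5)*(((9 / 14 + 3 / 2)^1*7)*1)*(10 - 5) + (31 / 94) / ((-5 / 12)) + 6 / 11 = -351875586172285000148909 / 12363974865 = -28459746158848.65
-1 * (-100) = 100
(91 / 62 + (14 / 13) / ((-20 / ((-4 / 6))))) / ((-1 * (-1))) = 18179 / 12090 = 1.50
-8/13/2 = -4/13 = -0.31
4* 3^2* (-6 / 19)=-11.37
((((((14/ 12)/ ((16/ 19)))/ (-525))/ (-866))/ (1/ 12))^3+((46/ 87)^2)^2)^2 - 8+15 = 620752079561678167040429861668943992004152572769/ 88601555613154242832291921938223104000000000000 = 7.01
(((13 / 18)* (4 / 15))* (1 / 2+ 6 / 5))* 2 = 442 / 675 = 0.65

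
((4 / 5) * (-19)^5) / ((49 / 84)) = -118852752 / 35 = -3395792.91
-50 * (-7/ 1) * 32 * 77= 862400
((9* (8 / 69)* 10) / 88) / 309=10 / 26059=0.00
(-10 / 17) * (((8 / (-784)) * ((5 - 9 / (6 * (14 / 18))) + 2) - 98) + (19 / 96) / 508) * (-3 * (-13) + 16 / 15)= 985728146867 / 426549312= 2310.94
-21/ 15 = -1.40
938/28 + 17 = 50.50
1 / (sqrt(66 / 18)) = sqrt(33) / 11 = 0.52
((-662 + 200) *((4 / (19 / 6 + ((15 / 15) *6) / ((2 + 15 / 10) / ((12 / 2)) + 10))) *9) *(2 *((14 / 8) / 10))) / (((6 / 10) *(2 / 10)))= -7392924 / 569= -12992.84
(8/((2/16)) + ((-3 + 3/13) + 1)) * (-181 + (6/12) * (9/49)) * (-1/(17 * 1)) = 14342761/21658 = 662.24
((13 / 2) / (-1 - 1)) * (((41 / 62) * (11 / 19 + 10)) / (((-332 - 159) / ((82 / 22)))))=4392453 / 25449512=0.17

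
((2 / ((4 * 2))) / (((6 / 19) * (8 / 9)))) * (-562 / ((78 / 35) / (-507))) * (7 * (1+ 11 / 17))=357099015 / 272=1312864.03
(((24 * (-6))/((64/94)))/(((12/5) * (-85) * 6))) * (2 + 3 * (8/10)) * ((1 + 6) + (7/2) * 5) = 25333/1360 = 18.63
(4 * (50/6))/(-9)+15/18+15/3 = 115/54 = 2.13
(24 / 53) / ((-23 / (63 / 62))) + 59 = 2228795 / 37789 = 58.98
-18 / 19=-0.95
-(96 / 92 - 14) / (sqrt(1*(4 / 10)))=149*sqrt(10) / 23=20.49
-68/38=-34/19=-1.79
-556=-556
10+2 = 12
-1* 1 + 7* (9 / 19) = 44 / 19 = 2.32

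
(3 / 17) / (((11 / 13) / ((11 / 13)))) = 3 / 17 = 0.18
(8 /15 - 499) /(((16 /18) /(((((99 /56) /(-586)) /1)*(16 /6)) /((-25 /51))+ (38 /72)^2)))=-146555622743 /886032000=-165.41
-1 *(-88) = 88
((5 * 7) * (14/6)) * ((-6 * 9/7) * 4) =-2520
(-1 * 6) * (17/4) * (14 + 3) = -867/2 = -433.50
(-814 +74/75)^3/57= -226713193394176/24046875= -9427969.06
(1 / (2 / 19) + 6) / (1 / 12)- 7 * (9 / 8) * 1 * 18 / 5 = 3153 / 20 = 157.65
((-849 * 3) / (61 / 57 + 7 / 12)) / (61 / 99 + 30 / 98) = -1408526658 / 843349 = -1670.16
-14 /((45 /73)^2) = -74606 /2025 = -36.84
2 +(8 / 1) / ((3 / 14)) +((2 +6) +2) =148 / 3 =49.33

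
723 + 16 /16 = 724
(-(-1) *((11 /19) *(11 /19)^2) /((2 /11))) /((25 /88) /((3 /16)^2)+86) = 1449459 /127769452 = 0.01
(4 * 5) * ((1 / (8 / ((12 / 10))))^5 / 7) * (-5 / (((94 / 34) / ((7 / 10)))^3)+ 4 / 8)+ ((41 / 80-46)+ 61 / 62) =-32084688408036847 / 720946912000000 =-44.50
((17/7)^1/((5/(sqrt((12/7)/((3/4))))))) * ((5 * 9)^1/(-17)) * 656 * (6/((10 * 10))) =-35424 * sqrt(7)/1225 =-76.51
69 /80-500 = -39931 /80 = -499.14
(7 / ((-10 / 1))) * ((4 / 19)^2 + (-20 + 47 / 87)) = 4268467 / 314070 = 13.59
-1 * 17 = -17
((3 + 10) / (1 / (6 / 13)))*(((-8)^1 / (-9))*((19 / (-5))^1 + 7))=256 / 15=17.07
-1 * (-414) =414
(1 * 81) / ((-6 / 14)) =-189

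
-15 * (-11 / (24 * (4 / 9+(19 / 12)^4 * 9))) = 0.12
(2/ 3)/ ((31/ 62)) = 4/ 3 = 1.33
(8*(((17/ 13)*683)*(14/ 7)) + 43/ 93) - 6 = 17270473/ 1209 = 14284.92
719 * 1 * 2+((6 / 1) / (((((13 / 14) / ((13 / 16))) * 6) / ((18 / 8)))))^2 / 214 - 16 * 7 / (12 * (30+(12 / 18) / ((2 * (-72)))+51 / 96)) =8309563425671 / 5779712000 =1437.71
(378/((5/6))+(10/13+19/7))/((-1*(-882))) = 207973/401310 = 0.52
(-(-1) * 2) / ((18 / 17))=17 / 9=1.89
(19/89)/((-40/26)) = -0.14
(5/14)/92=5/1288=0.00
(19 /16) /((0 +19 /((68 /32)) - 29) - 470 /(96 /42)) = -323 /61386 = -0.01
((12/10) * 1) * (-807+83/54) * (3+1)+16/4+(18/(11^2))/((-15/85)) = -4206878/1089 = -3863.07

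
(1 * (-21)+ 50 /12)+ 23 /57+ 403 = 386.57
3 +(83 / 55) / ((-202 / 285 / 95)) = -442779 / 2222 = -199.27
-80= -80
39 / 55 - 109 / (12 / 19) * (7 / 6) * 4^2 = -1594319 / 495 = -3220.85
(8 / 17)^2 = 64 / 289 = 0.22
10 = 10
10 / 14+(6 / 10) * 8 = 193 / 35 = 5.51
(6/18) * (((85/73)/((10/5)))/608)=0.00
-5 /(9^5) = -5 /59049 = -0.00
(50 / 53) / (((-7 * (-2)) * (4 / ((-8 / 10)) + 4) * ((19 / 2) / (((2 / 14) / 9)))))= -50 / 444087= -0.00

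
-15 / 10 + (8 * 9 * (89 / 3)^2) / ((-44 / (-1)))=1438.68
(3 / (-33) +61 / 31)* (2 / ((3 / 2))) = 2560 / 1023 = 2.50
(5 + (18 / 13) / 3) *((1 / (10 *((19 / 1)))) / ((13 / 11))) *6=2343 / 16055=0.15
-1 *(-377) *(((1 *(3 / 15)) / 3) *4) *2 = 3016 / 15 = 201.07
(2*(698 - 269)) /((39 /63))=1386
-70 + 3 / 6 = -139 / 2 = -69.50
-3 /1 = -3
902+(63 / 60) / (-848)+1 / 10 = 3059919 / 3392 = 902.10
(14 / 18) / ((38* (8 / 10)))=35 / 1368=0.03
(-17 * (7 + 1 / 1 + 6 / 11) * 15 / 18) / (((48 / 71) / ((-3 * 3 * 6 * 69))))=58714515 / 88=667210.40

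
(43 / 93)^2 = 1849 / 8649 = 0.21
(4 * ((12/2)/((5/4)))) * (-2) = -192/5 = -38.40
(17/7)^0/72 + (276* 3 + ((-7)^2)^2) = 232489/72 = 3229.01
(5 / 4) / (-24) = -5 / 96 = -0.05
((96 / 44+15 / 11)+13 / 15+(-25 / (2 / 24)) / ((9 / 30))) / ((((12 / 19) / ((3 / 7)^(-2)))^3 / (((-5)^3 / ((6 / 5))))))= 66433348.62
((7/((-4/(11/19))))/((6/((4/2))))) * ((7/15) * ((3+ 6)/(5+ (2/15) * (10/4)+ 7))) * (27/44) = -3969/56240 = -0.07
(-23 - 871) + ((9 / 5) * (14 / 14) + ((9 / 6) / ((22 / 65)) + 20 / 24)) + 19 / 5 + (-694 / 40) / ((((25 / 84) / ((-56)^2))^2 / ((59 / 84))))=-558119380970501 / 412500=-1353016681.14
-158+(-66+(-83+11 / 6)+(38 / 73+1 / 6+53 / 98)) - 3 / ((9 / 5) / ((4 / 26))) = -84872243 / 279006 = -304.20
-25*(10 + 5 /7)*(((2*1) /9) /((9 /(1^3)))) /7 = -1250 /1323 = -0.94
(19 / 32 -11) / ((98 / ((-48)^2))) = -11988 / 49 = -244.65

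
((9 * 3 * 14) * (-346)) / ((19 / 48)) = -6277824 / 19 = -330411.79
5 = 5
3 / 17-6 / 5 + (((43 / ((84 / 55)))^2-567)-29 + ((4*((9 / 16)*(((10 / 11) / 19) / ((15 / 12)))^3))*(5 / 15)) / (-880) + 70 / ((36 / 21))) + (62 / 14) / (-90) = 1582370153328599 / 6692163330160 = 236.45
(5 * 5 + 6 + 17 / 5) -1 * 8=132 / 5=26.40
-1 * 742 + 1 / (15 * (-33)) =-742.00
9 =9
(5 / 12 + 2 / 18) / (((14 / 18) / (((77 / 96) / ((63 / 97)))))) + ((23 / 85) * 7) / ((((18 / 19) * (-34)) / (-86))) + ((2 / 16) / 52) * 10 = 2689966969 / 454446720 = 5.92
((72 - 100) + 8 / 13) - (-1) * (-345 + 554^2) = 3985067 / 13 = 306543.62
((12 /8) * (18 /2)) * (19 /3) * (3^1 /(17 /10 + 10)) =285 /13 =21.92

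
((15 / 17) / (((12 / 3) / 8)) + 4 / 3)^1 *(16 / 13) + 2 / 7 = 19022 / 4641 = 4.10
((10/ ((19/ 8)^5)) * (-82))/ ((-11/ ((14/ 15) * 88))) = 601882624/ 7428297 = 81.03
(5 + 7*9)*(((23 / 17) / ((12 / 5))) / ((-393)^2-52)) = 115 / 463191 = 0.00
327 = 327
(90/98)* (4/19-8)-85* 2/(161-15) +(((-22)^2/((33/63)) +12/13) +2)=811605055/883519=918.61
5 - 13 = -8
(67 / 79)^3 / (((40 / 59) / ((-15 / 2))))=-53235051 / 7888624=-6.75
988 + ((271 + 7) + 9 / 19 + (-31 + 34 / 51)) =70460 / 57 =1236.14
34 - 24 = 10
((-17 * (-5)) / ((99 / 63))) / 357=0.15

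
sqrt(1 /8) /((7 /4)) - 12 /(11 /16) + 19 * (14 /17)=-338 /187 + sqrt(2) /7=-1.61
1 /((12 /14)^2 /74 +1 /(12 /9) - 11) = -0.10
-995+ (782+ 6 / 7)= -1485 / 7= -212.14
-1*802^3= -515849608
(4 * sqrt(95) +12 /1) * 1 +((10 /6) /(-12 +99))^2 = 817477 /68121 +4 * sqrt(95) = 50.99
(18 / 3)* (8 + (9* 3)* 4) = 696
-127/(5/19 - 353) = 2413/6702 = 0.36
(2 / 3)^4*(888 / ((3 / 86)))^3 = 263931040301056 / 81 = 3258407904951.31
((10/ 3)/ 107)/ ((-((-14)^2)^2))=-5/ 6165768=-0.00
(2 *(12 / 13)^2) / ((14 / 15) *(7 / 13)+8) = 2160 / 10777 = 0.20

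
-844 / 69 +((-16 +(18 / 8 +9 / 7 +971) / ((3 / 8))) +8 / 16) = 2571.03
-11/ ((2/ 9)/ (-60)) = 2970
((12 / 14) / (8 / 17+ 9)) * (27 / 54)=51 / 1127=0.05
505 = 505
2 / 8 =1 / 4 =0.25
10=10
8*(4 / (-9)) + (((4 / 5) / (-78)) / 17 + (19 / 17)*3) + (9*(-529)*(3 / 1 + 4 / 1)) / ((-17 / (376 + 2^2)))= 7408590079 / 9945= 744956.27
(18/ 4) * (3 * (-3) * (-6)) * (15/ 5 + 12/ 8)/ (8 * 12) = 729/ 64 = 11.39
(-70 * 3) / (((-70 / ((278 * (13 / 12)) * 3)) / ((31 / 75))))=56017 / 50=1120.34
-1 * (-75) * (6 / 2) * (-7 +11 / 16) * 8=-22725 / 2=-11362.50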